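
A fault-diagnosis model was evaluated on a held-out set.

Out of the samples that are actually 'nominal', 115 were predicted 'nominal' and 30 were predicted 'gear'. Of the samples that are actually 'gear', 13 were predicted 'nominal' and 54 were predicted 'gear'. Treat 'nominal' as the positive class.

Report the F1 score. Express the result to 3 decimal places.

0.842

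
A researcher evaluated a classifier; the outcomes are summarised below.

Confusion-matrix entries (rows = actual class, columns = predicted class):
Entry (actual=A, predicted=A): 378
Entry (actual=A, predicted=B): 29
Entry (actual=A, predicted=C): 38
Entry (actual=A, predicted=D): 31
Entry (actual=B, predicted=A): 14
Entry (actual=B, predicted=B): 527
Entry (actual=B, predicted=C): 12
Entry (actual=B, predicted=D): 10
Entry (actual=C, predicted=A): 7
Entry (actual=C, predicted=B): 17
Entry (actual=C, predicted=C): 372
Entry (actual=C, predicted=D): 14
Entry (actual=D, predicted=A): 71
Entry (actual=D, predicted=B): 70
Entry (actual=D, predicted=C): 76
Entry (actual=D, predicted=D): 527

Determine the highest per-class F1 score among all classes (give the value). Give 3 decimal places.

0.874

Per-class F1 score (2·TP/(2·TP+FP+FN)):
  A: TP=378, FP=14+7+71=92, FN=29+38+31=98 → 756/946 = 0.7992
  B: TP=527, FP=29+17+70=116, FN=14+12+10=36 → 1054/1206 = 0.8740
  C: TP=372, FP=38+12+76=126, FN=7+17+14=38 → 744/908 = 0.8194
  D: TP=527, FP=31+10+14=55, FN=71+70+76=217 → 1054/1326 = 0.7949
Highest is class 'B' with F1 score = 0.874.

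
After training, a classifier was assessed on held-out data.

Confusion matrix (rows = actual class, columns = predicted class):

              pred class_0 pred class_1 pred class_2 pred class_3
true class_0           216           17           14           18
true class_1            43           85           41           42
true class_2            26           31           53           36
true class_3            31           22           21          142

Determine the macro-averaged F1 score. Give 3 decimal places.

0.555

Per-class F1 score (2·TP/(2·TP+FP+FN)):
  class_0: TP=216, FP=43+26+31=100, FN=17+14+18=49 → 432/581 = 0.7435
  class_1: TP=85, FP=17+31+22=70, FN=43+41+42=126 → 170/366 = 0.4645
  class_2: TP=53, FP=14+41+21=76, FN=26+31+36=93 → 106/275 = 0.3855
  class_3: TP=142, FP=18+42+36=96, FN=31+22+21=74 → 284/454 = 0.6256
Macro-F1 score = mean = (0.7435 + 0.4645 + 0.3855 + 0.6256) / 4 = 0.555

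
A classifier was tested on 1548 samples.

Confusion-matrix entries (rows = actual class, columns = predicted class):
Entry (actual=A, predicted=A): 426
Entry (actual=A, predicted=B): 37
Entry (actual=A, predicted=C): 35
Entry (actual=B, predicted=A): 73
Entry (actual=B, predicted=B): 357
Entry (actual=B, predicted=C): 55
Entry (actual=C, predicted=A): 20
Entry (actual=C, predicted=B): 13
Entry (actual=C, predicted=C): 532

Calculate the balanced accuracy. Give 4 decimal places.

0.8444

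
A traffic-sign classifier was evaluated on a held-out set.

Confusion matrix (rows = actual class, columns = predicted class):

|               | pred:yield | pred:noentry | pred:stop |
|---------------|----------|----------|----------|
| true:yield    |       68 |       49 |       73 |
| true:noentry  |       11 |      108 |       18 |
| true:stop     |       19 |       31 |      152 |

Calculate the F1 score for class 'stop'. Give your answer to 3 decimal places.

0.683

Treat 'stop' as positive and all other classes as negative.
F1 score = 2·TP/(2·TP+FP+FN).
stop: TP=152, FP=73+18=91, FN=19+31=50 → 304/445 = 0.6831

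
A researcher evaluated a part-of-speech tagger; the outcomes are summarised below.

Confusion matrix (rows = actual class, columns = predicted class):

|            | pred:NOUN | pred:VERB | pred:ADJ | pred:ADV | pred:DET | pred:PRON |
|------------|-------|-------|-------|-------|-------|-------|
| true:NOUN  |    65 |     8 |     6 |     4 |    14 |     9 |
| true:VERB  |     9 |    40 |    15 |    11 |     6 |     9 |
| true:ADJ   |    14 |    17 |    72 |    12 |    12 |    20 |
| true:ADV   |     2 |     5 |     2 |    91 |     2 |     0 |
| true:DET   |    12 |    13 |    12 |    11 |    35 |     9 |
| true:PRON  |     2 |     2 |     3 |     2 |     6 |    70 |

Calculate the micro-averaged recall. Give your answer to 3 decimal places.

0.600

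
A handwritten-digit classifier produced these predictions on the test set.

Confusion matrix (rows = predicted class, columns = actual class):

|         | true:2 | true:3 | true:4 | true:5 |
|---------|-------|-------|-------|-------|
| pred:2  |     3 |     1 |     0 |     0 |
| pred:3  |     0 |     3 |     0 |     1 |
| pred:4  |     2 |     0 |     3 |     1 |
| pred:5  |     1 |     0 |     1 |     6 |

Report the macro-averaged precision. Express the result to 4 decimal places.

0.6875

Per-class precision (TP/(TP+FP)):
  2: TP=3, FP=1+0+0=1 → 3/4 = 0.75000
  3: TP=3, FP=0+0+1=1 → 3/4 = 0.75000
  4: TP=3, FP=2+0+1=3 → 3/6 = 0.50000
  5: TP=6, FP=1+0+1=2 → 6/8 = 0.75000
Macro-precision = mean = (0.75000 + 0.75000 + 0.50000 + 0.75000) / 4 = 0.6875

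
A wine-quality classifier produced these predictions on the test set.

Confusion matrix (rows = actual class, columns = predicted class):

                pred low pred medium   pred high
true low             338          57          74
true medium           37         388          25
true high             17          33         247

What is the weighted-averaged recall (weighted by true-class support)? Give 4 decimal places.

0.8002

Per-class recall (TP/(TP+FN)):
  low: TP=338, FN=57+74=131 → 338/469 = 0.72068
  medium: TP=388, FN=37+25=62 → 388/450 = 0.86222
  high: TP=247, FN=17+33=50 → 247/297 = 0.83165
Weighted-recall = Σ (supportᵢ/N)·recallᵢ with N=1216: (469/1216)·0.72068 + (450/1216)·0.86222 + (297/1216)·0.83165 = 0.8002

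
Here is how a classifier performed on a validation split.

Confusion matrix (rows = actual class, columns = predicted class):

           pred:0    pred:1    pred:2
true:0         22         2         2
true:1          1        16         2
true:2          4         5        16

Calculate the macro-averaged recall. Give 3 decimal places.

Per-class recall (TP/(TP+FN)):
  0: TP=22, FN=2+2=4 → 22/26 = 0.8462
  1: TP=16, FN=1+2=3 → 16/19 = 0.8421
  2: TP=16, FN=4+5=9 → 16/25 = 0.6400
Macro-recall = mean = (0.8462 + 0.8421 + 0.6400) / 3 = 0.776

0.776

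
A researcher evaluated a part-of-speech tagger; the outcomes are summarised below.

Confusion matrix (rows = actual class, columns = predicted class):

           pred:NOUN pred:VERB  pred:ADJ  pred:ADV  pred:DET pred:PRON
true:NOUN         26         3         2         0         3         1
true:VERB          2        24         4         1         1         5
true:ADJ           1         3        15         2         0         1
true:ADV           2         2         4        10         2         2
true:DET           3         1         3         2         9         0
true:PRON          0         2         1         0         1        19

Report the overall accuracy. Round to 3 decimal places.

Accuracy = trace / total = (26+24+15+10+9+19=103) / 157 = 103/157 = 0.656

0.656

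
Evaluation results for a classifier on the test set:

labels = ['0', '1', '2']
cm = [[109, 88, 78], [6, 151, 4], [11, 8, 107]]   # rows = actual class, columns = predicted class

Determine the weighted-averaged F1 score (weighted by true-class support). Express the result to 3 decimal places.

0.630

Per-class F1 score (2·TP/(2·TP+FP+FN)):
  0: TP=109, FP=6+11=17, FN=88+78=166 → 218/401 = 0.5436
  1: TP=151, FP=88+8=96, FN=6+4=10 → 302/408 = 0.7402
  2: TP=107, FP=78+4=82, FN=11+8=19 → 214/315 = 0.6794
Weighted-F1 score = Σ (supportᵢ/N)·F1 scoreᵢ with N=562: (275/562)·0.5436 + (161/562)·0.7402 + (126/562)·0.6794 = 0.630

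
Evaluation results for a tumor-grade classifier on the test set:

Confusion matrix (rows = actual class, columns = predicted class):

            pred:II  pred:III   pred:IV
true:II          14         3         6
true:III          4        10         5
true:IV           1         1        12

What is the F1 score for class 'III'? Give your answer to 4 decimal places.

0.6061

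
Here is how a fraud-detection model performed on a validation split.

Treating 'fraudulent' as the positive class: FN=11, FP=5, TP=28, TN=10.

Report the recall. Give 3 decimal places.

0.718

Recall = TP/(TP+FN) = 28/(28+11) = 28/39 = 0.718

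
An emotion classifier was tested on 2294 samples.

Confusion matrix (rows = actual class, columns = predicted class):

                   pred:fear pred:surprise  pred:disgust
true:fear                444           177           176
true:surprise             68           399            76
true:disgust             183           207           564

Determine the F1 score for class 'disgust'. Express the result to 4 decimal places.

0.6373

One-vs-rest for 'disgust': TP = diagonal; FP = other classes predicted 'disgust'; FN = 'disgust' predicted as other.
F1 score = 2·TP/(2·TP+FP+FN).
disgust: TP=564, FP=176+76=252, FN=183+207=390 → 1128/1770 = 0.63729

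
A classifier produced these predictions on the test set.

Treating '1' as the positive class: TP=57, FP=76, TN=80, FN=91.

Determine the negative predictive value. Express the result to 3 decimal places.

NPV = TN/(TN+FN) = 80/(80+91) = 0.468

0.468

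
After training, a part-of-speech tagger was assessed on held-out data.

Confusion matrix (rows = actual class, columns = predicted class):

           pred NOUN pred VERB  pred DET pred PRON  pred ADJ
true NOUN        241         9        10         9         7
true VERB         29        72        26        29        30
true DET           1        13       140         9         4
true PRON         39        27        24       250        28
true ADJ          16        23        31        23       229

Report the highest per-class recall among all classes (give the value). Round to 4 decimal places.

0.8732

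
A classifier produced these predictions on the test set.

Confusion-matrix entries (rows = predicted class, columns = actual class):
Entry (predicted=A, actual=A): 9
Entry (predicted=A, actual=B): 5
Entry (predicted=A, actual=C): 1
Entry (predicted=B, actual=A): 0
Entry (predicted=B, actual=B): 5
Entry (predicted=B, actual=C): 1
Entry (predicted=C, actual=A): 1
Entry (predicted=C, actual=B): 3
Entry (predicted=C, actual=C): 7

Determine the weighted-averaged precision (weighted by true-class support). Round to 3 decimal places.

Per-class precision (TP/(TP+FP)):
  A: TP=9, FP=5+1=6 → 9/15 = 0.6000
  B: TP=5, FP=0+1=1 → 5/6 = 0.8333
  C: TP=7, FP=1+3=4 → 7/11 = 0.6364
Weighted-precision = Σ (supportᵢ/N)·precisionᵢ with N=32: (10/32)·0.6000 + (13/32)·0.8333 + (9/32)·0.6364 = 0.705

0.705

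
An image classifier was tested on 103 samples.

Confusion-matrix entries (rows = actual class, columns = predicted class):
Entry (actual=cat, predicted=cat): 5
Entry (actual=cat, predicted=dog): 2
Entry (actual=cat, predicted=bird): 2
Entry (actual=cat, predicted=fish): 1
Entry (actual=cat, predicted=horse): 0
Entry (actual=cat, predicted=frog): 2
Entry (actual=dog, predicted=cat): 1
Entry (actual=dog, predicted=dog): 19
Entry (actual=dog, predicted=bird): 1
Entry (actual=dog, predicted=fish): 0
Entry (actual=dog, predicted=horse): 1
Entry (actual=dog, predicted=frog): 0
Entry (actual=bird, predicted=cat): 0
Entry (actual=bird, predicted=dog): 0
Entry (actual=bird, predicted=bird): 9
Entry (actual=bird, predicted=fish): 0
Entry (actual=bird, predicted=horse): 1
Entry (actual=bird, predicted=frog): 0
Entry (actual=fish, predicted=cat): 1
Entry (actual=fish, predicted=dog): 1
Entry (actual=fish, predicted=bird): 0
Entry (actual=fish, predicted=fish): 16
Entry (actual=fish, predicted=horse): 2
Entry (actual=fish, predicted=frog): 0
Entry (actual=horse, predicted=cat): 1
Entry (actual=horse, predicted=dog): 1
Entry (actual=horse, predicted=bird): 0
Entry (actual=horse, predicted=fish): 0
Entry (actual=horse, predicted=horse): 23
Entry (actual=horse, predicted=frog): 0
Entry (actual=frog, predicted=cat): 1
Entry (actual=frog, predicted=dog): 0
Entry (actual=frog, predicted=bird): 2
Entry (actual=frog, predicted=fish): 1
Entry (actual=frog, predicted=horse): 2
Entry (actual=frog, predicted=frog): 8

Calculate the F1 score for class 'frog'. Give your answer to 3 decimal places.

Treat 'frog' as positive and all other classes as negative.
F1 score = 2·TP/(2·TP+FP+FN).
frog: TP=8, FP=2+0+0+0+0=2, FN=1+0+2+1+2=6 → 16/24 = 0.6667

0.667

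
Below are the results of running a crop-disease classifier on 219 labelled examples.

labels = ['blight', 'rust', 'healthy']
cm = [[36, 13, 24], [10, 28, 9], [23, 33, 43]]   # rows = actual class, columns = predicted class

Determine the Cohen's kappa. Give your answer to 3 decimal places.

0.232

Observed agreement pₒ = trace/N = 107/219 = 0.4886
Expected agreement pₑ = Σ (rowᵢ·colᵢ)/N² = (73·69 + 47·74 + 99·76)/219² = 0.3344
κ = (pₒ − pₑ)/(1 − pₑ) = (0.4886 − 0.3344)/(1 − 0.3344) = 0.232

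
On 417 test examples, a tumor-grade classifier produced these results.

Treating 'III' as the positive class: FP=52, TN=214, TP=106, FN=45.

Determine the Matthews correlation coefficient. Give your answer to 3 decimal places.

0.502

MCC = (TP·TN − FP·FN) / √((TP+FP)(TP+FN)(TN+FP)(TN+FN))
Numerator = 106·214 − 52·45 = 20344
Denominator = √(158·151·266·259) = √1643673052 = 40542.2379
MCC = 20344 / 40542.2379 = 0.502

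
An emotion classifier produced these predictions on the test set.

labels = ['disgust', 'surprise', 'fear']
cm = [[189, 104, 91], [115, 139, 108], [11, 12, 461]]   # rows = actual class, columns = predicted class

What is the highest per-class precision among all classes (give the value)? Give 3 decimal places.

0.698

Per-class precision (TP/(TP+FP)):
  disgust: TP=189, FP=115+11=126 → 189/315 = 0.6000
  surprise: TP=139, FP=104+12=116 → 139/255 = 0.5451
  fear: TP=461, FP=91+108=199 → 461/660 = 0.6985
Highest is class 'fear' with precision = 0.698.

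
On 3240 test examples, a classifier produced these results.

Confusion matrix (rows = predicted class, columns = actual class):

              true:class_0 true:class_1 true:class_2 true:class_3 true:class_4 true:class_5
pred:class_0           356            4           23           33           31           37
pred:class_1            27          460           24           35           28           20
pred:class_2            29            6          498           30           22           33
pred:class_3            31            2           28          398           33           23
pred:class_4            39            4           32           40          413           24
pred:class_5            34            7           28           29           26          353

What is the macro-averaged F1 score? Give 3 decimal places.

0.763

Per-class F1 score (2·TP/(2·TP+FP+FN)):
  class_0: TP=356, FP=4+23+33+31+37=128, FN=27+29+31+39+34=160 → 712/1000 = 0.7120
  class_1: TP=460, FP=27+24+35+28+20=134, FN=4+6+2+4+7=23 → 920/1077 = 0.8542
  class_2: TP=498, FP=29+6+30+22+33=120, FN=23+24+28+32+28=135 → 996/1251 = 0.7962
  class_3: TP=398, FP=31+2+28+33+23=117, FN=33+35+30+40+29=167 → 796/1080 = 0.7370
  class_4: TP=413, FP=39+4+32+40+24=139, FN=31+28+22+33+26=140 → 826/1105 = 0.7475
  class_5: TP=353, FP=34+7+28+29+26=124, FN=37+20+33+23+24=137 → 706/967 = 0.7301
Macro-F1 score = mean = (0.7120 + 0.8542 + 0.7962 + 0.7370 + 0.7475 + 0.7301) / 6 = 0.763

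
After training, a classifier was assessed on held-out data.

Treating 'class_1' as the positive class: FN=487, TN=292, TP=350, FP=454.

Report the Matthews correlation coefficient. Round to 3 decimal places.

-0.190

MCC = (TP·TN − FP·FN) / √((TP+FP)(TP+FN)(TN+FP)(TN+FN))
Numerator = 350·292 − 454·487 = -118898
Denominator = √(804·837·746·779) = √391072963032 = 625358.2677
MCC = -118898 / 625358.2677 = -0.190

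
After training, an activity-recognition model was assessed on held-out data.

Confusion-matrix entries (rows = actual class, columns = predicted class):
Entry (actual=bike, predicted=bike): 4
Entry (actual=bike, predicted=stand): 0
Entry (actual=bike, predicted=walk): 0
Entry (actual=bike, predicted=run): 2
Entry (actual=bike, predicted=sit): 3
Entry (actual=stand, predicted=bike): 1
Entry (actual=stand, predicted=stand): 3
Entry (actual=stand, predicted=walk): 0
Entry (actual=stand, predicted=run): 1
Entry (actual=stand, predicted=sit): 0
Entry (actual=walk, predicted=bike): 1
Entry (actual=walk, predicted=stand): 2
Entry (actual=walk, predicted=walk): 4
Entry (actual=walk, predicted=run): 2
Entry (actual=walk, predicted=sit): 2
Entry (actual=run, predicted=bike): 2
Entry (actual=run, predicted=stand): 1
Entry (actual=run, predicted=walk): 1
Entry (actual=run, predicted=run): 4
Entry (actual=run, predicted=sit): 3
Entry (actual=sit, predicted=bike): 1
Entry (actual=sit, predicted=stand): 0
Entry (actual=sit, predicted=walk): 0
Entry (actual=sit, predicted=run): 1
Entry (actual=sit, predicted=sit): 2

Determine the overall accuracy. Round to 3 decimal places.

Accuracy = trace / total = (4+3+4+4+2=17) / 40 = 17/40 = 0.425

0.425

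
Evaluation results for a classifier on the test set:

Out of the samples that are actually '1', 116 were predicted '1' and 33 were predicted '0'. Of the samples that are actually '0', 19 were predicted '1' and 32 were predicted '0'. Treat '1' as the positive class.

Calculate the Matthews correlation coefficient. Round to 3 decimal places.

0.378

MCC = (TP·TN − FP·FN) / √((TP+FP)(TP+FN)(TN+FP)(TN+FN))
Numerator = 116·32 − 19·33 = 3085
Denominator = √(135·149·51·65) = √66681225 = 8165.8573
MCC = 3085 / 8165.8573 = 0.378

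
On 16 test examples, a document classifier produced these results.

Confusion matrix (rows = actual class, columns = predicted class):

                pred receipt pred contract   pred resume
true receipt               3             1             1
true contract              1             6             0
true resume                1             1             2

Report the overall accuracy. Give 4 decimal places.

Accuracy = trace / total = (3+6+2=11) / 16 = 11/16 = 0.6875

0.6875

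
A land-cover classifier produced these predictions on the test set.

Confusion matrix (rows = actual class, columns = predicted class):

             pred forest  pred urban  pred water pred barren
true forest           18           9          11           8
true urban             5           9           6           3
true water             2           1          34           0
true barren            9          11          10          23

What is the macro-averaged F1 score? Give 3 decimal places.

0.503

Per-class F1 score (2·TP/(2·TP+FP+FN)):
  forest: TP=18, FP=5+2+9=16, FN=9+11+8=28 → 36/80 = 0.4500
  urban: TP=9, FP=9+1+11=21, FN=5+6+3=14 → 18/53 = 0.3396
  water: TP=34, FP=11+6+10=27, FN=2+1+0=3 → 68/98 = 0.6939
  barren: TP=23, FP=8+3+0=11, FN=9+11+10=30 → 46/87 = 0.5287
Macro-F1 score = mean = (0.4500 + 0.3396 + 0.6939 + 0.5287) / 4 = 0.503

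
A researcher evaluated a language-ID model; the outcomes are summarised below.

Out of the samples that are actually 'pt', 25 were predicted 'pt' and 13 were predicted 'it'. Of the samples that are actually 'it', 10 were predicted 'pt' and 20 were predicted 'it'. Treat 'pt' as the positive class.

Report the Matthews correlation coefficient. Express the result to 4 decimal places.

MCC = (TP·TN − FP·FN) / √((TP+FP)(TP+FN)(TN+FP)(TN+FN))
Numerator = 25·20 − 10·13 = 370
Denominator = √(35·38·30·33) = √1316700 = 1147.4755
MCC = 370 / 1147.4755 = 0.3224

0.3224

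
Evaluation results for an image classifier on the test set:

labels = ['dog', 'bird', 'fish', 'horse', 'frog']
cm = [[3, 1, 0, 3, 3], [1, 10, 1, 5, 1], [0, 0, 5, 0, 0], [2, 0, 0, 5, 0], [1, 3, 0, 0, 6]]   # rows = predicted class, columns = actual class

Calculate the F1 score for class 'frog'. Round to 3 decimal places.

0.600

Treat 'frog' as positive and all other classes as negative.
F1 score = 2·TP/(2·TP+FP+FN).
frog: TP=6, FP=1+3+0+0=4, FN=3+1+0+0=4 → 12/20 = 0.6000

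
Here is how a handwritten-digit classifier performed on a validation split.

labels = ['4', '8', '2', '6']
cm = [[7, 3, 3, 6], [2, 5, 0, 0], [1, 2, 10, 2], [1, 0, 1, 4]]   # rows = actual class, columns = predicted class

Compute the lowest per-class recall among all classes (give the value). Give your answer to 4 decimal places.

0.3684

Per-class recall (TP/(TP+FN)):
  4: TP=7, FN=3+3+6=12 → 7/19 = 0.36842
  8: TP=5, FN=2+0+0=2 → 5/7 = 0.71429
  2: TP=10, FN=1+2+2=5 → 10/15 = 0.66667
  6: TP=4, FN=1+0+1=2 → 4/6 = 0.66667
Lowest is class '4' with recall = 0.3684.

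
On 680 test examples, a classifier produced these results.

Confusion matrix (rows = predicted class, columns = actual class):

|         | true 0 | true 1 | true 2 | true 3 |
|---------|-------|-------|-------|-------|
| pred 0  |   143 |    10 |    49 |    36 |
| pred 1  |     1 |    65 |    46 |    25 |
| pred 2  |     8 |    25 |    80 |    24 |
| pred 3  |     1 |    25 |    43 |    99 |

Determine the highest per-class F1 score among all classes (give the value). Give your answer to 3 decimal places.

Per-class F1 score (2·TP/(2·TP+FP+FN)):
  0: TP=143, FP=10+49+36=95, FN=1+8+1=10 → 286/391 = 0.7315
  1: TP=65, FP=1+46+25=72, FN=10+25+25=60 → 130/262 = 0.4962
  2: TP=80, FP=8+25+24=57, FN=49+46+43=138 → 160/355 = 0.4507
  3: TP=99, FP=1+25+43=69, FN=36+25+24=85 → 198/352 = 0.5625
Highest is class '0' with F1 score = 0.731.

0.731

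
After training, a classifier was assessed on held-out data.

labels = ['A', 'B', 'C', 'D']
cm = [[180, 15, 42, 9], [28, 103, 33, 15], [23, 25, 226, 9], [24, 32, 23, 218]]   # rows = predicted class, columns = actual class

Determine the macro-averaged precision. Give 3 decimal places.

Per-class precision (TP/(TP+FP)):
  A: TP=180, FP=15+42+9=66 → 180/246 = 0.7317
  B: TP=103, FP=28+33+15=76 → 103/179 = 0.5754
  C: TP=226, FP=23+25+9=57 → 226/283 = 0.7986
  D: TP=218, FP=24+32+23=79 → 218/297 = 0.7340
Macro-precision = mean = (0.7317 + 0.5754 + 0.7986 + 0.7340) / 4 = 0.710

0.710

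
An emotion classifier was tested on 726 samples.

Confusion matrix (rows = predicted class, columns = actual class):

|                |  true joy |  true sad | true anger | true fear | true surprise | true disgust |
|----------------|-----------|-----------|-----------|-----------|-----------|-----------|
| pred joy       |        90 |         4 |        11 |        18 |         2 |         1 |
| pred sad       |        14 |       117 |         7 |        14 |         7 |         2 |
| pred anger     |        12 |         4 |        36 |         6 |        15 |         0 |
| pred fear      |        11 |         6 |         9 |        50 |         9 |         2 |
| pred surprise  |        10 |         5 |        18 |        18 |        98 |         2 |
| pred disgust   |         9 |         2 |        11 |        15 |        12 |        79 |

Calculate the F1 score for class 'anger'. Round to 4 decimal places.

0.4364

Take TP from the diagonal, FP from the rest of the 'anger' prediction marginal, FN from the rest of the 'anger' actual marginal.
F1 score = 2·TP/(2·TP+FP+FN).
anger: TP=36, FP=12+4+6+15+0=37, FN=11+7+9+18+11=56 → 72/165 = 0.43636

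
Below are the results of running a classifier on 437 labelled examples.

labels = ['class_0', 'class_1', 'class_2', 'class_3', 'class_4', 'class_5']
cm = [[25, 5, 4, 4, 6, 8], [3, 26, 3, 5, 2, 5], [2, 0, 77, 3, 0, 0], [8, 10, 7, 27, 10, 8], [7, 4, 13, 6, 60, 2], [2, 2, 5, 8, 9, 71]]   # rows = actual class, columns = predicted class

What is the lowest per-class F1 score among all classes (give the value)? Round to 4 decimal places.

0.4390

Per-class F1 score (2·TP/(2·TP+FP+FN)):
  class_0: TP=25, FP=3+2+8+7+2=22, FN=5+4+4+6+8=27 → 50/99 = 0.50505
  class_1: TP=26, FP=5+0+10+4+2=21, FN=3+3+5+2+5=18 → 52/91 = 0.57143
  class_2: TP=77, FP=4+3+7+13+5=32, FN=2+0+3+0+0=5 → 154/191 = 0.80628
  class_3: TP=27, FP=4+5+3+6+8=26, FN=8+10+7+10+8=43 → 54/123 = 0.43902
  class_4: TP=60, FP=6+2+0+10+9=27, FN=7+4+13+6+2=32 → 120/179 = 0.67039
  class_5: TP=71, FP=8+5+0+8+2=23, FN=2+2+5+8+9=26 → 142/191 = 0.74346
Lowest is class 'class_3' with F1 score = 0.4390.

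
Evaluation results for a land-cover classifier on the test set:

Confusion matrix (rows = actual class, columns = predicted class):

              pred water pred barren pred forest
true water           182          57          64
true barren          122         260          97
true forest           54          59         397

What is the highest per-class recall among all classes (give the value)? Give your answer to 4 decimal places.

Per-class recall (TP/(TP+FN)):
  water: TP=182, FN=57+64=121 → 182/303 = 0.60066
  barren: TP=260, FN=122+97=219 → 260/479 = 0.54280
  forest: TP=397, FN=54+59=113 → 397/510 = 0.77843
Highest is class 'forest' with recall = 0.7784.

0.7784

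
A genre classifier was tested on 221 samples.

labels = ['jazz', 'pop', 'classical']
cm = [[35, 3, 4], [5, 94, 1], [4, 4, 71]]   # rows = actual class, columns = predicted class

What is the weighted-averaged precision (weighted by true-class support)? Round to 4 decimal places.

Per-class precision (TP/(TP+FP)):
  jazz: TP=35, FP=5+4=9 → 35/44 = 0.79545
  pop: TP=94, FP=3+4=7 → 94/101 = 0.93069
  classical: TP=71, FP=4+1=5 → 71/76 = 0.93421
Weighted-precision = Σ (supportᵢ/N)·precisionᵢ with N=221: (42/221)·0.79545 + (100/221)·0.93069 + (79/221)·0.93421 = 0.9062

0.9062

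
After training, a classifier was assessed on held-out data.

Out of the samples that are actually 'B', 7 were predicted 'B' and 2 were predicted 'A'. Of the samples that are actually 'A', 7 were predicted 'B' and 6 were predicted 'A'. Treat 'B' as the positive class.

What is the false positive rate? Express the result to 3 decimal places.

FPR = FP/(FP+TN) = 7/(7+6) = 0.538

0.538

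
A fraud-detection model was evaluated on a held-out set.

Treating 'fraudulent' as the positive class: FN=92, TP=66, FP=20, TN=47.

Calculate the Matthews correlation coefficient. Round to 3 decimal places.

0.112

MCC = (TP·TN − FP·FN) / √((TP+FP)(TP+FN)(TN+FP)(TN+FN))
Numerator = 66·47 − 20·92 = 1262
Denominator = √(86·158·67·139) = √126545044 = 11249.2242
MCC = 1262 / 11249.2242 = 0.112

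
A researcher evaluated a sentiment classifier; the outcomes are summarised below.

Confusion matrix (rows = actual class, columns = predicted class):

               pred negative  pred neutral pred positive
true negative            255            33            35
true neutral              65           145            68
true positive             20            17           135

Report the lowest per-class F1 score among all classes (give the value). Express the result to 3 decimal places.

Per-class F1 score (2·TP/(2·TP+FP+FN)):
  negative: TP=255, FP=65+20=85, FN=33+35=68 → 510/663 = 0.7692
  neutral: TP=145, FP=33+17=50, FN=65+68=133 → 290/473 = 0.6131
  positive: TP=135, FP=35+68=103, FN=20+17=37 → 270/410 = 0.6585
Lowest is class 'neutral' with F1 score = 0.613.

0.613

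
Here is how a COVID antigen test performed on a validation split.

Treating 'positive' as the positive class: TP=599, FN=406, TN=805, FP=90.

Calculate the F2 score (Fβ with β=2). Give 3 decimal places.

Fβ = (1+β²)·TP / ((1+β²)·TP + β²·FN + FP), with β²=4
= 5·599 / (5·599 + 4·406 + 90) = 0.636

0.636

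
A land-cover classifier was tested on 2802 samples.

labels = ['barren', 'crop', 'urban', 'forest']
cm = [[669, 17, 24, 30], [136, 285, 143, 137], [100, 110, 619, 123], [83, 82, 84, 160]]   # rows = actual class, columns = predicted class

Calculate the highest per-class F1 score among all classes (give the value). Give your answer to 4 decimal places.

0.7743

Per-class F1 score (2·TP/(2·TP+FP+FN)):
  barren: TP=669, FP=136+100+83=319, FN=17+24+30=71 → 1338/1728 = 0.77431
  crop: TP=285, FP=17+110+82=209, FN=136+143+137=416 → 570/1195 = 0.47699
  urban: TP=619, FP=24+143+84=251, FN=100+110+123=333 → 1238/1822 = 0.67947
  forest: TP=160, FP=30+137+123=290, FN=83+82+84=249 → 320/859 = 0.37253
Highest is class 'barren' with F1 score = 0.7743.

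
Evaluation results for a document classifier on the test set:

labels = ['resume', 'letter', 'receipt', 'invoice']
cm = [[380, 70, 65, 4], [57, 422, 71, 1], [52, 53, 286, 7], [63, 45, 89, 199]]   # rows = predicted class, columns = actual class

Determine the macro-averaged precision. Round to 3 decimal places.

Per-class precision (TP/(TP+FP)):
  resume: TP=380, FP=70+65+4=139 → 380/519 = 0.7322
  letter: TP=422, FP=57+71+1=129 → 422/551 = 0.7659
  receipt: TP=286, FP=52+53+7=112 → 286/398 = 0.7186
  invoice: TP=199, FP=63+45+89=197 → 199/396 = 0.5025
Macro-precision = mean = (0.7322 + 0.7659 + 0.7186 + 0.5025) / 4 = 0.680

0.680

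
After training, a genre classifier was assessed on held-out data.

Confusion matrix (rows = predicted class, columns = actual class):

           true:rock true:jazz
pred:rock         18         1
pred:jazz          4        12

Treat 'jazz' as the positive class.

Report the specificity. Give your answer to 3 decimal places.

Specificity = TN/(TN+FP) = 18/(18+4) = 0.818

0.818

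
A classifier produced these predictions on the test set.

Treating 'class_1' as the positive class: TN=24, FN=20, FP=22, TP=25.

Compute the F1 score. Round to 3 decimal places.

0.543

Precision = TP/(TP+FP) = 25/47 = 0.5319
Recall = TP/(TP+FN) = 25/45 = 0.5556
F1 = 2·TP/(2·TP+FP+FN) = 50/92 = 0.543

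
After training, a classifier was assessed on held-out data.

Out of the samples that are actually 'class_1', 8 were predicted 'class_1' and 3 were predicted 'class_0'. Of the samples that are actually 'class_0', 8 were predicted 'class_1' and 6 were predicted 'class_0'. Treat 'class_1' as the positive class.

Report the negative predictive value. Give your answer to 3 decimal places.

0.667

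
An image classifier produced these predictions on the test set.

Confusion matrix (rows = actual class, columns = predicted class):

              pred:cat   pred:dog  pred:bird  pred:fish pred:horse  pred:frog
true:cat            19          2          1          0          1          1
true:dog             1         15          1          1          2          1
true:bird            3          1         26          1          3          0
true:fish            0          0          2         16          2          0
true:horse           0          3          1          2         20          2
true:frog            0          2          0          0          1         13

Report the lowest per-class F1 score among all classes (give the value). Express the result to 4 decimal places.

0.6818

Per-class F1 score (2·TP/(2·TP+FP+FN)):
  cat: TP=19, FP=1+3+0+0+0=4, FN=2+1+0+1+1=5 → 38/47 = 0.80851
  dog: TP=15, FP=2+1+0+3+2=8, FN=1+1+1+2+1=6 → 30/44 = 0.68182
  bird: TP=26, FP=1+1+2+1+0=5, FN=3+1+1+3+0=8 → 52/65 = 0.80000
  fish: TP=16, FP=0+1+1+2+0=4, FN=0+0+2+2+0=4 → 32/40 = 0.80000
  horse: TP=20, FP=1+2+3+2+1=9, FN=0+3+1+2+2=8 → 40/57 = 0.70175
  frog: TP=13, FP=1+1+0+0+2=4, FN=0+2+0+0+1=3 → 26/33 = 0.78788
Lowest is class 'dog' with F1 score = 0.6818.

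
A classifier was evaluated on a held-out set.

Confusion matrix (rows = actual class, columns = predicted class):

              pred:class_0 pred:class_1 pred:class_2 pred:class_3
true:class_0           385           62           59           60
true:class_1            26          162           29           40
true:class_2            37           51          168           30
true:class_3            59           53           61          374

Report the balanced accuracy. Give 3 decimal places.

0.645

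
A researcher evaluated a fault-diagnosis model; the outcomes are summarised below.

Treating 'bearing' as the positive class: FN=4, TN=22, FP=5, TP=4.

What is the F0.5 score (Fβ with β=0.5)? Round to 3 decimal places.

0.455

Fβ = (1+β²)·TP / ((1+β²)·TP + β²·FN + FP), with β²=1/4
= 1.25·4 / (1.25·4 + 0.25·4 + 5) = 0.455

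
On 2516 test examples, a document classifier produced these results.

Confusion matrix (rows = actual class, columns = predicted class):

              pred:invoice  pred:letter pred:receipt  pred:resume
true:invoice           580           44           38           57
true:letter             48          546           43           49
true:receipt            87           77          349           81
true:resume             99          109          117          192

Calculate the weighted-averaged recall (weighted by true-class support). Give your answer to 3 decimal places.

0.663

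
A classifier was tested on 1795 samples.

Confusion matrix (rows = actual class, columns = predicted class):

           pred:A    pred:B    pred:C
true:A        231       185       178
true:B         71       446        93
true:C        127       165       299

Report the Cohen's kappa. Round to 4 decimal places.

Observed agreement pₒ = trace/N = 976/1795 = 0.54373
Expected agreement pₑ = Σ (rowᵢ·colᵢ)/N² = (594·429 + 610·796 + 591·570)/1795² = 0.33434
κ = (pₒ − pₑ)/(1 − pₑ) = (0.54373 − 0.33434)/(1 − 0.33434) = 0.3146

0.3146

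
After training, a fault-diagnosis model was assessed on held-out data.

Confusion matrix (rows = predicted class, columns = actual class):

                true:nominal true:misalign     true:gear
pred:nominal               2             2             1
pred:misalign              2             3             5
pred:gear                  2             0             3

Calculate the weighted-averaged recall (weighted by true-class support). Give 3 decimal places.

0.400

Per-class recall (TP/(TP+FN)):
  nominal: TP=2, FN=2+2=4 → 2/6 = 0.3333
  misalign: TP=3, FN=2+0=2 → 3/5 = 0.6000
  gear: TP=3, FN=1+5=6 → 3/9 = 0.3333
Weighted-recall = Σ (supportᵢ/N)·recallᵢ with N=20: (6/20)·0.3333 + (5/20)·0.6000 + (9/20)·0.3333 = 0.400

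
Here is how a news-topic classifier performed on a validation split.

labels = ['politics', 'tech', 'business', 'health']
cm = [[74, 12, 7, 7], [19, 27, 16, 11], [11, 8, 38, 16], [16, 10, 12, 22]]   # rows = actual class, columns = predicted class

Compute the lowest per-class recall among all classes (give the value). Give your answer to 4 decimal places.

0.3667

Per-class recall (TP/(TP+FN)):
  politics: TP=74, FN=12+7+7=26 → 74/100 = 0.74000
  tech: TP=27, FN=19+16+11=46 → 27/73 = 0.36986
  business: TP=38, FN=11+8+16=35 → 38/73 = 0.52055
  health: TP=22, FN=16+10+12=38 → 22/60 = 0.36667
Lowest is class 'health' with recall = 0.3667.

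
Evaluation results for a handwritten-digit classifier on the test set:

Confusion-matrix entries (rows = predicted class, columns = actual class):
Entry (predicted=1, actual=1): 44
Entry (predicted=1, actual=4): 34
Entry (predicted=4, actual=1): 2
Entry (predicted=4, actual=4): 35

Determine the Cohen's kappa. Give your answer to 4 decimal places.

0.4156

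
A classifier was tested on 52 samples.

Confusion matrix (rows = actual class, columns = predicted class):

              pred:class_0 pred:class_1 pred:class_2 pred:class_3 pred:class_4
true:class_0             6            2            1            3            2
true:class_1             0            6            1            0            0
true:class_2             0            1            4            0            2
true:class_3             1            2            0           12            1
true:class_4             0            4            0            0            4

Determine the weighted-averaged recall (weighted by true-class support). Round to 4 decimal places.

Per-class recall (TP/(TP+FN)):
  class_0: TP=6, FN=2+1+3+2=8 → 6/14 = 0.42857
  class_1: TP=6, FN=0+1+0+0=1 → 6/7 = 0.85714
  class_2: TP=4, FN=0+1+0+2=3 → 4/7 = 0.57143
  class_3: TP=12, FN=1+2+0+1=4 → 12/16 = 0.75000
  class_4: TP=4, FN=0+4+0+0=4 → 4/8 = 0.50000
Weighted-recall = Σ (supportᵢ/N)·recallᵢ with N=52: (14/52)·0.42857 + (7/52)·0.85714 + (7/52)·0.57143 + (16/52)·0.75000 + (8/52)·0.50000 = 0.6154

0.6154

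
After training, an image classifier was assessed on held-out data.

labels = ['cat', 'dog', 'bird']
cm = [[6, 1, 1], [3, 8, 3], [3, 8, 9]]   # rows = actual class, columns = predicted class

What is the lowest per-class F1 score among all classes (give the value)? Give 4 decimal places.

0.5161

Per-class F1 score (2·TP/(2·TP+FP+FN)):
  cat: TP=6, FP=3+3=6, FN=1+1=2 → 12/20 = 0.60000
  dog: TP=8, FP=1+8=9, FN=3+3=6 → 16/31 = 0.51613
  bird: TP=9, FP=1+3=4, FN=3+8=11 → 18/33 = 0.54545
Lowest is class 'dog' with F1 score = 0.5161.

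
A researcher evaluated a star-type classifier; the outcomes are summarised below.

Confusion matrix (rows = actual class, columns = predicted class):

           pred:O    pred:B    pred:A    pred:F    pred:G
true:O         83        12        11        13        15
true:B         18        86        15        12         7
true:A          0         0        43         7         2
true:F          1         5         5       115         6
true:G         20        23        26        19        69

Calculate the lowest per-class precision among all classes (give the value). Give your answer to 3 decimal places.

0.430

Per-class precision (TP/(TP+FP)):
  O: TP=83, FP=18+0+1+20=39 → 83/122 = 0.6803
  B: TP=86, FP=12+0+5+23=40 → 86/126 = 0.6825
  A: TP=43, FP=11+15+5+26=57 → 43/100 = 0.4300
  F: TP=115, FP=13+12+7+19=51 → 115/166 = 0.6928
  G: TP=69, FP=15+7+2+6=30 → 69/99 = 0.6970
Lowest is class 'A' with precision = 0.430.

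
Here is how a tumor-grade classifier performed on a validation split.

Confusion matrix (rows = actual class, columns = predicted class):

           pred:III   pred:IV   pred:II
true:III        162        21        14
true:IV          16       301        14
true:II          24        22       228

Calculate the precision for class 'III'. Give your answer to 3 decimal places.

0.802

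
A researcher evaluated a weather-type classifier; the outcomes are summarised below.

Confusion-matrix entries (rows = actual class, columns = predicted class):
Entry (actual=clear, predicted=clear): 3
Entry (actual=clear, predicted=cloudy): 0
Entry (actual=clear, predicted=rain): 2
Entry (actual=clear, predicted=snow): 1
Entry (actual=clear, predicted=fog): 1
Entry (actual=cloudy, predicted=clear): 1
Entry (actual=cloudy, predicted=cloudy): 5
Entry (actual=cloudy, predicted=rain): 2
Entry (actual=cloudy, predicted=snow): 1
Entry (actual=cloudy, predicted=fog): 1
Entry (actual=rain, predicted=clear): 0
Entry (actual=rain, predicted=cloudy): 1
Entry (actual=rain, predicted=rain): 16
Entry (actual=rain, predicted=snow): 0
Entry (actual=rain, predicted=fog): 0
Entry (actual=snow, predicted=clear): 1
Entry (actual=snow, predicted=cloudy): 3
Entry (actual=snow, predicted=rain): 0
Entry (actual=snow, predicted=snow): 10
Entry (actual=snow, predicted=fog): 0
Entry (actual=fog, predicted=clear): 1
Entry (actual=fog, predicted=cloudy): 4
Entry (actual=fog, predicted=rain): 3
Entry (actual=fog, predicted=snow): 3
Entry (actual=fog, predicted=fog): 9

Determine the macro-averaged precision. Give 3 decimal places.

0.613

Per-class precision (TP/(TP+FP)):
  clear: TP=3, FP=1+0+1+1=3 → 3/6 = 0.5000
  cloudy: TP=5, FP=0+1+3+4=8 → 5/13 = 0.3846
  rain: TP=16, FP=2+2+0+3=7 → 16/23 = 0.6957
  snow: TP=10, FP=1+1+0+3=5 → 10/15 = 0.6667
  fog: TP=9, FP=1+1+0+0=2 → 9/11 = 0.8182
Macro-precision = mean = (0.5000 + 0.3846 + 0.6957 + 0.6667 + 0.8182) / 5 = 0.613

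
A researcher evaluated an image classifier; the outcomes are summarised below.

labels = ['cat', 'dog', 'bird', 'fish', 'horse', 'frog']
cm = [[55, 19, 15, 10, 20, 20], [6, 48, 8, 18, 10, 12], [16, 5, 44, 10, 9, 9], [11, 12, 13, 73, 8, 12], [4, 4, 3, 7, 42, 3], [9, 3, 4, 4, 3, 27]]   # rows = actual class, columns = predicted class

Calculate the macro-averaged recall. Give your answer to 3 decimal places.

0.519

Per-class recall (TP/(TP+FN)):
  cat: TP=55, FN=19+15+10+20+20=84 → 55/139 = 0.3957
  dog: TP=48, FN=6+8+18+10+12=54 → 48/102 = 0.4706
  bird: TP=44, FN=16+5+10+9+9=49 → 44/93 = 0.4731
  fish: TP=73, FN=11+12+13+8+12=56 → 73/129 = 0.5659
  horse: TP=42, FN=4+4+3+7+3=21 → 42/63 = 0.6667
  frog: TP=27, FN=9+3+4+4+3=23 → 27/50 = 0.5400
Macro-recall = mean = (0.3957 + 0.4706 + 0.4731 + 0.5659 + 0.6667 + 0.5400) / 6 = 0.519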